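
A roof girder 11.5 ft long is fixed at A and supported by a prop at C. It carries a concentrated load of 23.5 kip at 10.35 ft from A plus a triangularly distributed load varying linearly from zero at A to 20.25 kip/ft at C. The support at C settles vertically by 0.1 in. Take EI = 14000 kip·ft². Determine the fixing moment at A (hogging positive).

M_A = 172.2 kip·ft

Remove the prop at C; the released (primary) structure is a cantilever built in at A.
Deflection at C on the released cantilever, summing each load's contribution:
  point load 23.5 at a = 10.35: Pa²(3L − a)/(6EI) = 10132/EI
  triangular load, peak 20.25 at the free end: 11w₀L⁴/(120EI) = 32466/EI
  δ_0 = 42598/EI
Tip deflection under a unit load at C: L³/(3EI) = 507/EI.
With EI = 14000 kip·ft²: δ_0 = 3.0427 ft and δ_{CC} = 0.036211 ft/kip.
Compatibility — the beam at C must follow the support down by 0.008333 ft: δ_0 − R_C·δ_{CC} = 0.008333, so R_C = (3.0427 − 0.008333)/0.036211 = 83.8 kip.
Moment equilibrium about A: M_A = Σ(load moments about A) − R_C·L = 1136 − 83.8×11.5 = 172.2 kip·ft.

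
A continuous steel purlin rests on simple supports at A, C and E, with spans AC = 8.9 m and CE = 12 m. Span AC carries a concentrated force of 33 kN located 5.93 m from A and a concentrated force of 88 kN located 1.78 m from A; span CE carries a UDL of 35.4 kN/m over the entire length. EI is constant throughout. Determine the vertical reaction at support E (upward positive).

Release continuity at C by inserting a hinge; the redundant is the internal moment M_C. The primary structure is two simply-supported spans AC and CE.
Rotations at C on the released spans (each span's end-slope, ×1/EI):
  span AC: point load 33 at a = 5.93: Pab(L + a)/(6LEI) = 161.4/EI
  span AC: point load 88 at a = 1.78: Pab(L + a)/(6LEI) = 223.1/EI
  span CE: UDL 35.4: wL³/(24EI) = 2549/EI
  relative rotation θ_0 = (384.5 + 2549)/EI = 2933/EI
A unit hogging moment at C produces rotation L₁/(3EI) + L₂/(3EI) = 6.967/EI.
Slope continuity at C: θ_0 = M_C·6.967/EI, so M_C = 2933/6.967 = 421 kN·m (hogging).
Span CE, ΣM about E: R_C^{CE}·12 = 2549 + 421, so R_C^{CE} = 247.5 kN and R_E = 424.8 − 247.5 = 177.3 kN.

R_E = 177.3 kN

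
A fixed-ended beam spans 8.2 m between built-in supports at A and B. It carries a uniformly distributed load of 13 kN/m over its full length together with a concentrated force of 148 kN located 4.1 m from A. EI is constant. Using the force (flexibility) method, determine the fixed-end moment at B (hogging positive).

M_B = 224.5 kN·m

Take the two fixed-end moments M_A, M_B as redundants; the released structure is the simple span AB.
On the primary (simply-supported) span, the end slopes from the loading are:
  at A: UDL 13: wL³/(24EI) = 298.7/EI
  at B: UDL 13: wL³/(24EI) = 298.7/EI
  at A: point load 148 at a = 4.1: Pab(L + b)/(6LEI) = 622/EI
  at B: point load 148 at a = 4.1: Pab(L + a)/(6LEI) = 622/EI
  θ_A0 = 920.6/EI,  θ_B0 = 920.6/EI
Flexibility coefficients: a unit moment at one end gives L/(3EI) there and L/(6EI) at the far end, so f₁₁ = f₂₂ = 2.733/EI and f₁₂ = f₂₁ = 1.367/EI.
Compatibility — zero rotation at each built-in end:
  2.733 M_A + 1.367 M_B = 920.6
  1.367 M_A + 2.733 M_B = 920.6
Solving the pair gives M_A = 224.5 kN·m and M_B = 224.5 kN·m (hogging).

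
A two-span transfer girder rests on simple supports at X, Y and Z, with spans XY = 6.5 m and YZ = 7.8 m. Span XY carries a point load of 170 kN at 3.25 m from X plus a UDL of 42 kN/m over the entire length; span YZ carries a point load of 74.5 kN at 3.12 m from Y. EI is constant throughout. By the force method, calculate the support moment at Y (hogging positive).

M_Y = 255.9 kN·m

Release continuity at Y by inserting a hinge; the redundant is the internal moment M_Y. The primary structure is two simply-supported spans XY and YZ.
End slopes at the hinge Y, treating each span as simply supported:
  span XY: point load 170 at a = 3.25: Pab(L + a)/(6LEI) = 448.9/EI
  span XY: UDL 42: wL³/(24EI) = 480.6/EI
  span YZ: point load 74.5 at a = 3.12: Pab(L + b)/(6LEI) = 290.1/EI
  relative rotation θ_0 = (929.5 + 290.1)/EI = 1220/EI
A unit hogging moment at Y produces rotation L₁/(3EI) + L₂/(3EI) = 4.767/EI.
Compatibility: M_Y·(L₁+L₂)/(3EI) = θ_0, giving M_Y = 255.9 kN·m (hogging).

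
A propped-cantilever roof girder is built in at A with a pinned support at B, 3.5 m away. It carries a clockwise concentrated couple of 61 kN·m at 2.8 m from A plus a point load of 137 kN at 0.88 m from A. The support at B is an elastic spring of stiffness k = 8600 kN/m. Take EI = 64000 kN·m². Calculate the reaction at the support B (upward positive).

R_B = 24.33 kN

Take the reaction at B as the redundant and release it; the primary structure is a cantilever fixed at A.
Primary-structure tip deflection at B by superposition:
  clockwise couple 61 at a = 2.8: M₀a(2L − a)/(2EI) = 358.7/EI
  point load 137 at a = 0.88: Pa²(3L − a)/(6EI) = 170.1/EI
  δ_0 = 528.8/EI
Tip deflection under a unit load at B: L³/(3EI) = 14.29/EI.
With EI = 64000 kN·m²: δ_0 = 0.008262 m and δ_{BB} = 0.000223 m/kN.
Compatibility — the spring shortens by R_B/k under the reaction it provides: δ_0 − R_B·δ_{BB} = R_B/k. With 1/k = 0.000116 m/kN, R_B = δ_0 / (δ_{BB} + 1/k) = 0.008262 / (0.000223 + 0.000116) = 24.33 kN.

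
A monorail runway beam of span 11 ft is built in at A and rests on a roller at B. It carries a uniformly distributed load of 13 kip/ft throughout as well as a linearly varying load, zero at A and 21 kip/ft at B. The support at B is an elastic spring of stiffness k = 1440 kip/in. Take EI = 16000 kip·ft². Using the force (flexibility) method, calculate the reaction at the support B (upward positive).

Choose R_B as the redundant. The primary structure is the cantilever fixed at A.
Deflection at B on the released cantilever, summing each load's contribution:
  UDL 13: wL⁴/(8EI) = 23792/EI
  triangular load, peak 21 at the free end: 11w₀L⁴/(120EI) = 28184/EI
  δ_0 = 51976/EI
Tip deflection under a unit load at B: L³/(3EI) = 443.7/EI.
With EI = 16000 kip·ft²: δ_0 = 3.2485 ft and δ_{BB} = 0.027729 ft/kip.
Compatibility — the spring shortens by R_B/k under the reaction it provides: δ_0 − R_B·δ_{BB} = R_B/k. With 1/k = 1/(1440×12) ft/kip = 0.000058 ft/kip, R_B = δ_0 / (δ_{BB} + 1/k) = 3.2485 / (0.027729 + 0.000058) = 116.9 kip.

R_B = 116.9 kip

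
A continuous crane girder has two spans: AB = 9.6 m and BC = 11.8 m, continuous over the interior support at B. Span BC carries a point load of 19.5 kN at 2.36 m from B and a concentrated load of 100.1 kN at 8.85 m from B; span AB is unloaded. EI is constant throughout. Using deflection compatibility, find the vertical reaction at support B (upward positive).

Release continuity at B by inserting a hinge; the redundant is the internal moment M_B. The primary structure is two simply-supported spans AB and BC.
End slopes at the hinge B, treating each span as simply supported:
  span BC: point load 19.5 at a = 2.36: Pab(L + b)/(6LEI) = 130.3/EI
  span BC: point load 100.1 at a = 8.85: Pab(L + b)/(6LEI) = 544.5/EI
  relative rotation θ_0 = (0 + 674.8)/EI = 674.8/EI
A unit hogging moment at B produces rotation L₁/(3EI) + L₂/(3EI) = 7.133/EI.
Slope continuity at B: θ_0 = M_B·7.133/EI, so M_B = 674.8/7.133 = 94.6 kN·m (hogging).
Span AB, ΣM about A with M_B applied at B: R_B^{AB}·9.6 = 0 + 94.6, so R_B^{AB} = 9.854 kN and R_A = 0 − 9.854 = -9.854 kN.
Span BC, ΣM about C: R_B^{BC}·11.8 = 479.4 + 94.6, so R_B^{BC} = 48.64 kN and R_C = 119.6 − 48.64 = 70.96 kN.
R_B = 9.854 + 48.64 = 58.5 kN.

R_B = 58.5 kN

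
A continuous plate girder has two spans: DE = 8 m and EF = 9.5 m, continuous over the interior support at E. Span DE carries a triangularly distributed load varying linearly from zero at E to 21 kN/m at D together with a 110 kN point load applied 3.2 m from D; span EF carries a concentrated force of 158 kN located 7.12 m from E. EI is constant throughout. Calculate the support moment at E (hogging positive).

Release continuity at E by inserting a hinge; the redundant is the internal moment M_E. The primary structure is two simply-supported spans DE and EF.
Rotations at E on the released spans (each span's end-slope, ×1/EI):
  span DE: triangular load, peak 21: 7w₀L³/(360EI) = 209.1/EI
  span DE: point load 110 at a = 3.2: Pab(L + a)/(6LEI) = 394.2/EI
  span EF: point load 158 at a = 7.12: Pab(L + b)/(6LEI) = 558/EI
  relative rotation θ_0 = (603.3 + 558)/EI = 1161/EI
A unit hogging moment at E produces rotation L₁/(3EI) + L₂/(3EI) = 5.833/EI.
Compatibility: M_E·(L₁+L₂)/(3EI) = θ_0, giving M_E = 199.1 kN·m (hogging).

M_E = 199.1 kN·m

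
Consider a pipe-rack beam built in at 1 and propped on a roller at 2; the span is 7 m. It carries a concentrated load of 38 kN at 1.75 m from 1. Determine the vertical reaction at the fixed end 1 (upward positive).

Choose R_2 as the redundant. The primary structure is the cantilever fixed at 1.
Downward deflection at the released point 2 due to the loads:
  point load 38 at a = 1.75: Pa²(3L − a)/(6EI) = 373.4/EI
Flexibility coefficient — unit upward force at 2: δ_{22} = L³/(3EI) = 114.3/EI.
Compatibility at 2: δ_0 − R_2·δ_{22} = 0, so R_2 = 373.4/114.3 = 3.266 kN.
Vertical equilibrium: R_1 = ΣP − R_2 = 38 − 3.266 = 34.73 kN.

R_1 = 34.73 kN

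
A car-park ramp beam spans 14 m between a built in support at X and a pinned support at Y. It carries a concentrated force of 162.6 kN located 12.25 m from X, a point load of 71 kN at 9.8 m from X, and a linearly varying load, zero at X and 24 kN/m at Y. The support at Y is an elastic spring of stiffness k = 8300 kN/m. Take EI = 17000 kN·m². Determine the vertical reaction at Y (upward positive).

R_Y = 264.1 kN

Choose R_Y as the redundant. The primary structure is the cantilever fixed at X.
Deflection at Y on the released cantilever, summing each load's contribution:
  point load 162.6 at a = 12.25: Pa²(3L − a)/(6EI) = 120984/EI
  point load 71 at a = 9.8: Pa²(3L − a)/(6EI) = 36594/EI
  triangular load, peak 24 at the free end: 11w₀L⁴/(120EI) = 84515/EI
  δ_0 = 242094/EI
Tip deflection under a unit load at Y: L³/(3EI) = 914.7/EI.
With EI = 17000 kN·m²: δ_0 = 14.241 m and δ_{YY} = 0.053804 m/kN.
Compatibility — the spring shortens by R_Y/k under the reaction it provides: δ_0 − R_Y·δ_{YY} = R_Y/k. With 1/k = 0.00012 m/kN, R_Y = δ_0 / (δ_{YY} + 1/k) = 14.241 / (0.053804 + 0.00012) = 264.1 kN.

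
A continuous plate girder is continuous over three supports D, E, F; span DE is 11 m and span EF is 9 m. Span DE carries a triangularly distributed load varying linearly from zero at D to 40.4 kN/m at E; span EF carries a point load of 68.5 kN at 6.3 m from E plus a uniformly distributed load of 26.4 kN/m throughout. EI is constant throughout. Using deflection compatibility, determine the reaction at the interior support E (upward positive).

Take M_E as the redundant. Released structure: two simple spans DE and EF with a hinge at E.
Discontinuity in slope at E on the released structure — sum the simple-span end rotations:
  span DE: triangular load, peak 40.4: w₀L³/(45EI) = 1195/EI
  span EF: point load 68.5 at a = 6.3: Pab(L + b)/(6LEI) = 252.5/EI
  span EF: UDL 26.4: wL³/(24EI) = 801.9/EI
  relative rotation θ_0 = (1195 + 1054)/EI = 2249/EI
A unit hogging moment at E produces rotation L₁/(3EI) + L₂/(3EI) = 6.667/EI.
Compatibility: M_E·(L₁+L₂)/(3EI) = θ_0, giving M_E = 337.4 kN·m (hogging).
Span DE, ΣM about D with M_E applied at E: R_E^{DE}·11 = 1629 + 337.4, so R_E^{DE} = 178.8 kN and R_D = 222.2 − 178.8 = 43.39 kN.
Span EF, ΣM about F: R_E^{EF}·9 = 1254 + 337.4, so R_E^{EF} = 176.8 kN and R_F = 306.1 − 176.8 = 129.3 kN.
R_E = 178.8 + 176.8 = 355.6 kN.

R_E = 355.6 kN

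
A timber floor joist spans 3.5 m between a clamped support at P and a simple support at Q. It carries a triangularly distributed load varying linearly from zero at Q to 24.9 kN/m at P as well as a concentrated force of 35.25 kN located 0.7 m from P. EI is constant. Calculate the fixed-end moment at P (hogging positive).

M_P = 38.1 kN·m

Choose R_Q as the redundant. The primary structure is the cantilever fixed at P.
Free-end deflection of the primary structure under the applied loading (downward +):
  triangular load, peak 24.9 at the fixed end: w₀L⁴/(30EI) = 124.6/EI
  point load 35.25 at a = 0.7: Pa²(3L − a)/(6EI) = 28.21/EI
  δ_0 = 152.8/EI
Tip deflection under a unit load at Q: L³/(3EI) = 14.29/EI.
The prop prevents deflection at Q: R_Q = δ_0/δ_{QQ} = 152.8/14.29 = 10.69 kN.
Moment equilibrium about P: M_P = Σ(load moments about P) − R_Q·L = 75.51 − 10.69×3.5 = 38.1 kN·m.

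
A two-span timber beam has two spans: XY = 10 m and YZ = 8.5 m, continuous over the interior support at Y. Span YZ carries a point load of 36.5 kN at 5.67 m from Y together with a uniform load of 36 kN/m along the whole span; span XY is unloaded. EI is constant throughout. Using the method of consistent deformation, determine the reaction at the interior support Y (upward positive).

Release continuity at Y by inserting a hinge; the redundant is the internal moment M_Y. The primary structure is two simply-supported spans XY and YZ.
End slopes at the hinge Y, treating each span as simply supported:
  span YZ: point load 36.5 at a = 5.67: Pab(L + b)/(6LEI) = 130.1/EI
  span YZ: UDL 36: wL³/(24EI) = 921.2/EI
  relative rotation θ_0 = (0 + 1051)/EI = 1051/EI
A unit hogging moment at Y produces rotation L₁/(3EI) + L₂/(3EI) = 6.167/EI.
Compatibility: M_Y·(L₁+L₂)/(3EI) = θ_0, giving M_Y = 170.5 kN·m (hogging).
Span XY, ΣM about X with M_Y applied at Y: R_Y^{XY}·10 = 0 + 170.5, so R_Y^{XY} = 17.05 kN and R_X = 0 − 17.05 = -17.05 kN.
Span YZ, ΣM about Z: R_Y^{YZ}·8.5 = 1404 + 170.5, so R_Y^{YZ} = 185.2 kN and R_Z = 342.5 − 185.2 = 157.3 kN.
R_Y = 17.05 + 185.2 = 202.3 kN.

R_Y = 202.3 kN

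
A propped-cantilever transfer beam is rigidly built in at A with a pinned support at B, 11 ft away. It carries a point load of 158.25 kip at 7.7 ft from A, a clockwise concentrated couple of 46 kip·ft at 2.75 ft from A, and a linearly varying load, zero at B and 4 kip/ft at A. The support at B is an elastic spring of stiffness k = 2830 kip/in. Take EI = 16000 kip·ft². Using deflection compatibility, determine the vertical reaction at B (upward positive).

Release the roller at B. Primary structure: cantilever fixed at A.
Deflection at B on the released cantilever, summing each load's contribution:
  point load 158.25 at a = 7.7: Pa²(3L − a)/(6EI) = 39563/EI
  clockwise couple 46 at a = 2.75: M₀a(2L − a)/(2EI) = 1218/EI
  triangular load, peak 4 at the fixed end: w₀L⁴/(30EI) = 1952/EI
  δ_0 = 42733/EI
Tip deflection under a unit load at B: L³/(3EI) = 443.7/EI.
With EI = 16000 kip·ft²: δ_0 = 2.6708 ft and δ_{BB} = 0.027729 ft/kip.
Compatibility — the spring shortens by R_B/k under the reaction it provides: δ_0 − R_B·δ_{BB} = R_B/k. With 1/k = 1/(2830×12) ft/kip = 0.000029 ft/kip, R_B = δ_0 / (δ_{BB} + 1/k) = 2.6708 / (0.027729 + 0.000029) = 96.22 kip.

R_B = 96.22 kip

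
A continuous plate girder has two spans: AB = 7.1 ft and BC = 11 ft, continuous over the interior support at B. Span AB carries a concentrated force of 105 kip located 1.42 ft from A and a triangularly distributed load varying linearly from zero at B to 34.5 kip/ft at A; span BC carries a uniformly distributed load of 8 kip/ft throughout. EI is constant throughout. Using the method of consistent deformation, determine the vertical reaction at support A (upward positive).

R_A = 145.7 kip

Take M_B as the redundant. Released structure: two simple spans AB and BC with a hinge at B.
End slopes at the hinge B, treating each span as simply supported:
  span AB: point load 105 at a = 1.42: Pab(L + a)/(6LEI) = 169.4/EI
  span AB: triangular load, peak 34.5: 7w₀L³/(360EI) = 240.1/EI
  span BC: UDL 8: wL³/(24EI) = 443.7/EI
  relative rotation θ_0 = (409.5 + 443.7)/EI = 853.1/EI
A unit hogging moment at B produces rotation L₁/(3EI) + L₂/(3EI) = 6.033/EI.
Slope continuity at B: θ_0 = M_B·6.033/EI, so M_B = 853.1/6.033 = 141.4 kip·ft (hogging).
Span AB, ΣM about A with M_B applied at B: R_B^{AB}·7.1 = 439 + 141.4, so R_B^{AB} = 81.74 kip and R_A = 227.5 − 81.74 = 145.7 kip.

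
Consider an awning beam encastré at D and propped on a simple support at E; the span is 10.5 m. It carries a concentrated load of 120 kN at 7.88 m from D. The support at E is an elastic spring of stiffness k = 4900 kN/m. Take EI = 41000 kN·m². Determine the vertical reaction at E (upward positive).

R_E = 74.4 kN

Take the reaction at E as the redundant and release it; the primary structure is a cantilever fixed at D.
Free-end deflection of the primary structure under the applied loading (downward +):
  point load 120 at a = 7.88: Pa²(3L − a)/(6EI) = 29333/EI
Flexibility coefficient — unit upward force at E: δ_{EE} = L³/(3EI) = 385.9/EI.
With EI = 41000 kN·m²: δ_0 = 0.71545 m and δ_{EE} = 0.009412 m/kN.
Compatibility — the spring shortens by R_E/k under the reaction it provides: δ_0 − R_E·δ_{EE} = R_E/k. With 1/k = 0.000204 m/kN, R_E = δ_0 / (δ_{EE} + 1/k) = 0.71545 / (0.009412 + 0.000204) = 74.4 kN.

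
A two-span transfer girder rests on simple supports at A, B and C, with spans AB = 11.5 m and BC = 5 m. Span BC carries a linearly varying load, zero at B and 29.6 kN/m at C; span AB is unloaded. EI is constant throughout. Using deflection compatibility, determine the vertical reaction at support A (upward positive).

Insert a hinge at B; M_B is the redundant, and each span becomes simply supported.
End slopes at the hinge B, treating each span as simply supported:
  span BC: triangular load, peak 29.6: 7w₀L³/(360EI) = 71.94/EI
  relative rotation θ_0 = (0 + 71.94)/EI = 71.94/EI
A unit hogging moment at B produces rotation L₁/(3EI) + L₂/(3EI) = 5.5/EI.
Compatibility: M_B·(L₁+L₂)/(3EI) = θ_0, giving M_B = 13.08 kN·m (hogging).
Span AB, ΣM about A with M_B applied at B: R_B^{AB}·11.5 = 0 + 13.08, so R_B^{AB} = 1.137 kN and R_A = 0 − 1.137 = -1.137 kN.

R_A = -1.137 kN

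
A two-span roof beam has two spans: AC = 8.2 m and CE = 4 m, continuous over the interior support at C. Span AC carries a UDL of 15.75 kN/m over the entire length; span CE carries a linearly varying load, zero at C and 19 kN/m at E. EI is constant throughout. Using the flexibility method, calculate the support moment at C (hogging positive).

Insert a hinge at C; M_C is the redundant, and each span becomes simply supported.
Discontinuity in slope at C on the released structure — sum the simple-span end rotations:
  span AC: UDL 15.75: wL³/(24EI) = 361.8/EI
  span CE: triangular load, peak 19: 7w₀L³/(360EI) = 23.64/EI
  relative rotation θ_0 = (361.8 + 23.64)/EI = 385.5/EI
A unit hogging moment at C produces rotation L₁/(3EI) + L₂/(3EI) = 4.067/EI.
Compatibility: M_C·(L₁+L₂)/(3EI) = θ_0, giving M_C = 94.79 kN·m (hogging).

M_C = 94.79 kN·m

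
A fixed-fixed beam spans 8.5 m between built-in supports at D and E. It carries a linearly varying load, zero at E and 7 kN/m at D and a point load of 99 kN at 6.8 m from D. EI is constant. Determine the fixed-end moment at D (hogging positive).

Release both end moments; the primary structure is a simply-supported span DE with redundants M_D and M_E.
Simple-span end rotations at D and E under the given loads:
  at D: triangular load, peak 7: w₀L³/(45EI) = 95.53/EI
  at E: triangular load, peak 7: 7w₀L³/(360EI) = 83.59/EI
  at D: point load 99 at a = 6.8: Pab(L + b)/(6LEI) = 228.9/EI
  at E: point load 99 at a = 6.8: Pab(L + a)/(6LEI) = 343.3/EI
  θ_D0 = 324.4/EI,  θ_E0 = 426.9/EI
Flexibility coefficients: a unit moment at one end gives L/(3EI) there and L/(6EI) at the far end, so f₁₁ = f₂₂ = 2.833/EI and f₁₂ = f₂₁ = 1.417/EI.
Compatibility — zero rotation at each built-in end:
  2.833 M_D + 1.417 M_E = 324.4
  1.417 M_D + 2.833 M_E = 426.9
Solving the pair gives M_D = 52.22 kN·m and M_E = 124.6 kN·m (hogging).

M_D = 52.22 kN·m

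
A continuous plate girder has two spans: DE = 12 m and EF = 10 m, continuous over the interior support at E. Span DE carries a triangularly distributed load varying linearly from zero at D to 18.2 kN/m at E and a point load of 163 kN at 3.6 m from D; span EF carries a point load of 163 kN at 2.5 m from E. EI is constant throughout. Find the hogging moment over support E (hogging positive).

Release continuity at E by inserting a hinge; the redundant is the internal moment M_E. The primary structure is two simply-supported spans DE and EF.
End slopes at the hinge E, treating each span as simply supported:
  span DE: triangular load, peak 18.2: w₀L³/(45EI) = 698.9/EI
  span DE: point load 163 at a = 3.6: Pab(L + a)/(6LEI) = 1068/EI
  span EF: point load 163 at a = 2.5: Pab(L + b)/(6LEI) = 891.4/EI
  relative rotation θ_0 = (1767 + 891.4)/EI = 2658/EI
A unit hogging moment at E produces rotation L₁/(3EI) + L₂/(3EI) = 7.333/EI.
Compatibility: M_E·(L₁+L₂)/(3EI) = θ_0, giving M_E = 362.5 kN·m (hogging).

M_E = 362.5 kN·m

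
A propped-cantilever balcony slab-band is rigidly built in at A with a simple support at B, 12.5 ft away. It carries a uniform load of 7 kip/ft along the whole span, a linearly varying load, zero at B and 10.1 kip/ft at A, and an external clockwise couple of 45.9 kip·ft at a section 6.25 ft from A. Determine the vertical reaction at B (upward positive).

R_B = 49.57 kip

Take the reaction at B as the redundant and release it; the primary structure is a cantilever fixed at A.
Free-end deflection of the primary structure under the applied loading (downward +):
  UDL 7: wL⁴/(8EI) = 21362/EI
  triangular load, peak 10.1 at the fixed end: w₀L⁴/(30EI) = 8219/EI
  clockwise couple 45.9 at a = 6.25: M₀a(2L − a)/(2EI) = 2689/EI
  δ_0 = 32271/EI
Flexibility coefficient — unit upward force at B: δ_{BB} = L³/(3EI) = 651/EI.
Compatibility at B: δ_0 − R_B·δ_{BB} = 0, so R_B = 32271/651 = 49.57 kip.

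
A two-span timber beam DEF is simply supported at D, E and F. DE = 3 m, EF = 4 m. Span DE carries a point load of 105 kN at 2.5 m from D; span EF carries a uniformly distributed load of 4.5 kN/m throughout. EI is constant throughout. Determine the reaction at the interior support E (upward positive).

Insert a hinge at E; M_E is the redundant, and each span becomes simply supported.
Rotations at E on the released spans (each span's end-slope, ×1/EI):
  span DE: point load 105 at a = 2.5: Pab(L + a)/(6LEI) = 40.1/EI
  span EF: UDL 4.5: wL³/(24EI) = 12/EI
  relative rotation θ_0 = (40.1 + 12)/EI = 52.1/EI
A unit hogging moment at E produces rotation L₁/(3EI) + L₂/(3EI) = 2.333/EI.
Slope continuity at E: θ_0 = M_E·2.333/EI, so M_E = 52.1/2.333 = 22.33 kN·m (hogging).
Span DE, ΣM about D with M_E applied at E: R_E^{DE}·3 = 262.5 + 22.33, so R_E^{DE} = 94.94 kN and R_D = 105 − 94.94 = 10.06 kN.
Span EF, ΣM about F: R_E^{EF}·4 = 36 + 22.33, so R_E^{EF} = 14.58 kN and R_F = 18 − 14.58 = 3.417 kN.
R_E = 94.94 + 14.58 = 109.5 kN.

R_E = 109.5 kN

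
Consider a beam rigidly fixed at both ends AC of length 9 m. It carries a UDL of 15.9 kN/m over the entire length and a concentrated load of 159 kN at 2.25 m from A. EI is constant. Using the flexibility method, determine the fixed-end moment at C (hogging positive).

M_C = 174.4 kN·m

Release both end moments; the primary structure is a simply-supported span AC with redundants M_A and M_C.
End rotations of the released simple span under the applied load (×1/EI):
  at A: UDL 15.9: wL³/(24EI) = 483/EI
  at C: UDL 15.9: wL³/(24EI) = 483/EI
  at A: point load 159 at a = 2.25: Pab(L + b)/(6LEI) = 704.3/EI
  at C: point load 159 at a = 2.25: Pab(L + a)/(6LEI) = 503.1/EI
  θ_A0 = 1187/EI,  θ_C0 = 986/EI
Flexibility coefficients: a unit moment at one end gives L/(3EI) there and L/(6EI) at the far end, so f₁₁ = f₂₂ = 3/EI and f₁₂ = f₂₁ = 1.5/EI.
Compatibility — zero rotation at each built-in end:
  3 M_A + 1.5 M_C = 1187
  1.5 M_A + 3 M_C = 986
Solving the pair gives M_A = 308.6 kN·m and M_C = 174.4 kN·m (hogging).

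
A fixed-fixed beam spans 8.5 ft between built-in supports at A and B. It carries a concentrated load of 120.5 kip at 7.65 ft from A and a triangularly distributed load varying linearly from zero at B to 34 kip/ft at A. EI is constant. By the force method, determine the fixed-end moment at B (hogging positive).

M_B = 164.8 kip·ft

Release both end moments; the primary structure is a simply-supported span AB with redundants M_A and M_B.
End rotations of the released simple span under the applied load (×1/EI):
  at A: point load 120.5 at a = 7.65: Pab(L + b)/(6LEI) = 143.7/EI
  at B: point load 120.5 at a = 7.65: Pab(L + a)/(6LEI) = 248.1/EI
  at A: triangular load, peak 34: w₀L³/(45EI) = 464/EI
  at B: triangular load, peak 34: 7w₀L³/(360EI) = 406/EI
  θ_A0 = 607.7/EI,  θ_B0 = 654.1/EI
Flexibility coefficients: a unit moment at one end gives L/(3EI) there and L/(6EI) at the far end, so f₁₁ = f₂₂ = 2.833/EI and f₁₂ = f₂₁ = 1.417/EI.
Compatibility — zero rotation at each built-in end:
  2.833 M_A + 1.417 M_B = 607.7
  1.417 M_A + 2.833 M_B = 654.1
Solving the pair gives M_A = 132 kip·ft and M_B = 164.8 kip·ft (hogging).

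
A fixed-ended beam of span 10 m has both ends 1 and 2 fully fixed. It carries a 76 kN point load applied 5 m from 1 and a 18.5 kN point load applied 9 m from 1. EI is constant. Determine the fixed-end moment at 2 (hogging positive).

Take the two fixed-end moments M_1, M_2 as redundants; the released structure is the simple span 12.
Simple-span end rotations at 1 and 2 under the given loads:
  at 1: point load 76 at a = 5: Pab(L + b)/(6LEI) = 475/EI
  at 2: point load 76 at a = 5: Pab(L + a)/(6LEI) = 475/EI
  at 1: point load 18.5 at a = 9: Pab(L + b)/(6LEI) = 30.52/EI
  at 2: point load 18.5 at a = 9: Pab(L + a)/(6LEI) = 52.73/EI
  θ_10 = 505.5/EI,  θ_20 = 527.7/EI
Flexibility coefficients: a unit moment at one end gives L/(3EI) there and L/(6EI) at the far end, so f₁₁ = f₂₂ = 3.333/EI and f₁₂ = f₂₁ = 1.667/EI.
Compatibility — zero rotation at each built-in end:
  3.333 M_1 + 1.667 M_2 = 505.5
  1.667 M_1 + 3.333 M_2 = 527.7
Solving the pair gives M_1 = 96.67 kN·m and M_2 = 110 kN·m (hogging).

M_2 = 110 kN·m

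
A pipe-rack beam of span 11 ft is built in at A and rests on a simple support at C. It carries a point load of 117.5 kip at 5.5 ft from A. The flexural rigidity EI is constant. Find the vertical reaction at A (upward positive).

Take the reaction at C as the redundant and release it; the primary structure is a cantilever fixed at A.
Downward deflection at the released point C due to the loads:
  point load 117.5 at a = 5.5: Pa²(3L − a)/(6EI) = 16291/EI
Flexibility coefficient — unit upward force at C: δ_{CC} = L³/(3EI) = 443.7/EI.
Compatibility at C: δ_0 − R_C·δ_{CC} = 0, so R_C = 16291/443.7 = 36.72 kip.
Vertical equilibrium: R_A = ΣP − R_C = 117.5 − 36.72 = 80.78 kip.

R_A = 80.78 kip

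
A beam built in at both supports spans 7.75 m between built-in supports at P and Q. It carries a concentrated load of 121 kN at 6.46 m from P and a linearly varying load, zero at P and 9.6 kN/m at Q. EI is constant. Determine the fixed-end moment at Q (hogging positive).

Release both end moments; the primary structure is a simply-supported span PQ with redundants M_P and M_Q.
On the primary (simply-supported) span, the end slopes from the loading are:
  at P: point load 121 at a = 6.46: Pab(L + b)/(6LEI) = 196/EI
  at Q: point load 121 at a = 6.46: Pab(L + a)/(6LEI) = 308.1/EI
  at P: triangular load, peak 9.6: 7w₀L³/(360EI) = 86.89/EI
  at Q: triangular load, peak 9.6: w₀L³/(45EI) = 99.3/EI
  θ_P0 = 282.9/EI,  θ_Q0 = 407.4/EI
Flexibility coefficients: a unit moment at one end gives L/(3EI) there and L/(6EI) at the far end, so f₁₁ = f₂₂ = 2.583/EI and f₁₂ = f₂₁ = 1.292/EI.
Compatibility — zero rotation at each built-in end:
  2.583 M_P + 1.292 M_Q = 282.9
  1.292 M_P + 2.583 M_Q = 407.4
Solving the pair gives M_P = 40.88 kN·m and M_Q = 137.3 kN·m (hogging).

M_Q = 137.3 kN·m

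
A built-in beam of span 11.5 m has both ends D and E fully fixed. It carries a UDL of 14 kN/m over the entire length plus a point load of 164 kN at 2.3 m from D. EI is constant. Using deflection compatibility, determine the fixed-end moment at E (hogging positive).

M_E = 214.6 kN·m

Release both end moments; the primary structure is a simply-supported span DE with redundants M_D and M_E.
Simple-span end rotations at D and E under the given loads:
  at D: UDL 14: wL³/(24EI) = 887.2/EI
  at E: UDL 14: wL³/(24EI) = 887.2/EI
  at D: point load 164 at a = 2.3: Pab(L + b)/(6LEI) = 1041/EI
  at E: point load 164 at a = 2.3: Pab(L + a)/(6LEI) = 694/EI
  θ_D0 = 1928/EI,  θ_E0 = 1581/EI
Flexibility coefficients: a unit moment at one end gives L/(3EI) there and L/(6EI) at the far end, so f₁₁ = f₂₂ = 3.833/EI and f₁₂ = f₂₁ = 1.917/EI.
Compatibility — zero rotation at each built-in end:
  3.833 M_D + 1.917 M_E = 1928
  1.917 M_D + 3.833 M_E = 1581
Solving the pair gives M_D = 395.7 kN·m and M_E = 214.6 kN·m (hogging).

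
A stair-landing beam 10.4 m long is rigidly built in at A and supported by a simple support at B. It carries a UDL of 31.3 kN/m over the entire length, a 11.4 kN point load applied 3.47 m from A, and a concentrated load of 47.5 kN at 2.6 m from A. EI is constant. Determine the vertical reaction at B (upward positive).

R_B = 127.8 kN

Release the roller at B. Primary structure: cantilever fixed at A.
Free-end deflection of the primary structure under the applied loading (downward +):
  UDL 31.3: wL⁴/(8EI) = 45771/EI
  point load 11.4 at a = 3.47: Pa²(3L − a)/(6EI) = 634.4/EI
  point load 47.5 at a = 2.6: Pa²(3L − a)/(6EI) = 1531/EI
  δ_0 = 47936/EI
Tip deflection under a unit load at B: L³/(3EI) = 375/EI.
Compatibility at B: δ_0 − R_B·δ_{BB} = 0, so R_B = 47936/375 = 127.8 kN.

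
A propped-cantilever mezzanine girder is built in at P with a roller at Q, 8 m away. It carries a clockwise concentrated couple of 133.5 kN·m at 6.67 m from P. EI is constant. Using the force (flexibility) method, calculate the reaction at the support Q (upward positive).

R_Q = 24.34 kN

Release the roller at Q. Primary structure: cantilever fixed at P.
Primary-structure tip deflection at Q by superposition:
  clockwise couple 133.5 at a = 6.67: M₀a(2L − a)/(2EI) = 4154/EI
Flexibility coefficient — unit upward force at Q: δ_{QQ} = L³/(3EI) = 170.7/EI.
Compatibility at Q: δ_0 − R_Q·δ_{QQ} = 0, so R_Q = 4154/170.7 = 24.34 kN.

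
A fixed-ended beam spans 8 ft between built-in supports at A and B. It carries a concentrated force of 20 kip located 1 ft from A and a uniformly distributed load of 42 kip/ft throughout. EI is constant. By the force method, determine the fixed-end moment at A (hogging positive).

Take the two fixed-end moments M_A, M_B as redundants; the released structure is the simple span AB.
End rotations of the released simple span under the applied load (×1/EI):
  at A: point load 20 at a = 1: Pab(L + b)/(6LEI) = 43.75/EI
  at B: point load 20 at a = 1: Pab(L + a)/(6LEI) = 26.25/EI
  at A: UDL 42: wL³/(24EI) = 896/EI
  at B: UDL 42: wL³/(24EI) = 896/EI
  θ_A0 = 939.8/EI,  θ_B0 = 922.2/EI
Flexibility coefficients: a unit moment at one end gives L/(3EI) there and L/(6EI) at the far end, so f₁₁ = f₂₂ = 2.667/EI and f₁₂ = f₂₁ = 1.333/EI.
Compatibility — zero rotation at each built-in end:
  2.667 M_A + 1.333 M_B = 939.8
  1.333 M_A + 2.667 M_B = 922.2
Solving the pair gives M_A = 239.3 kip·ft and M_B = 226.2 kip·ft (hogging).

M_A = 239.3 kip·ft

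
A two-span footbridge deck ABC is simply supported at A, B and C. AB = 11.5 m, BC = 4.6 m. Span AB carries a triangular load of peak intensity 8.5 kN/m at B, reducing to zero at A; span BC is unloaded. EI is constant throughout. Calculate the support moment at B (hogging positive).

Release continuity at B by inserting a hinge; the redundant is the internal moment M_B. The primary structure is two simply-supported spans AB and BC.
End slopes at the hinge B, treating each span as simply supported:
  span AB: triangular load, peak 8.5: w₀L³/(45EI) = 287.3/EI
  relative rotation θ_0 = (287.3 + 0)/EI = 287.3/EI
A unit hogging moment at B produces rotation L₁/(3EI) + L₂/(3EI) = 5.367/EI.
Slope continuity at B: θ_0 = M_B·5.367/EI, so M_B = 287.3/5.367 = 53.53 kN·m (hogging).

M_B = 53.53 kN·m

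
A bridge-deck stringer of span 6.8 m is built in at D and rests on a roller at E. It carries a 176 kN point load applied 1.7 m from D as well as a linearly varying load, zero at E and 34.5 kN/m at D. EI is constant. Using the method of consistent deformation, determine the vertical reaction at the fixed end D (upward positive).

Remove the prop at E; the released (primary) structure is a cantilever built in at D.
Primary-structure tip deflection at E by superposition:
  point load 176 at a = 1.7: Pa²(3L − a)/(6EI) = 1585/EI
  triangular load, peak 34.5 at the fixed end: w₀L⁴/(30EI) = 2459/EI
  δ_0 = 4044/EI
Flexibility coefficient — unit upward force at E: δ_{EE} = L³/(3EI) = 104.8/EI.
Compatibility at E: δ_0 − R_E·δ_{EE} = 0, so R_E = 4044/104.8 = 38.59 kN.
Vertical equilibrium: R_D = ΣP − R_E = 293.3 − 38.59 = 254.7 kN.

R_D = 254.7 kN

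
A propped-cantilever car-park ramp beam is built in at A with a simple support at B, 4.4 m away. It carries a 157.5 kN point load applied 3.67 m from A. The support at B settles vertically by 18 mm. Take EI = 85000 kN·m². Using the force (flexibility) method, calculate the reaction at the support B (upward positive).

R_B = 64.78 kN

Release the roller at B. Primary structure: cantilever fixed at A.
Primary-structure tip deflection at B by superposition:
  point load 157.5 at a = 3.67: Pa²(3L − a)/(6EI) = 3369/EI
Tip deflection under a unit load at B: L³/(3EI) = 28.39/EI.
With EI = 85000 kN·m²: δ_0 = 0.03964 m and δ_{BB} = 0.000334 m/kN.
Compatibility — the beam at B must follow the support down by 0.018 m: δ_0 − R_B·δ_{BB} = 0.018, so R_B = (0.03964 − 0.018)/0.000334 = 64.78 kN.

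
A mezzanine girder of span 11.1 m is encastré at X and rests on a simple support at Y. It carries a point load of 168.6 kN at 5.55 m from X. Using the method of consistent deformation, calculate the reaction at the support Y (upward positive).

Take the reaction at Y as the redundant and release it; the primary structure is a cantilever fixed at X.
Downward deflection at the released point Y due to the loads:
  point load 168.6 at a = 5.55: Pa²(3L − a)/(6EI) = 24019/EI
Tip deflection under a unit load at Y: L³/(3EI) = 455.9/EI.
Compatibility at Y: δ_0 − R_Y·δ_{YY} = 0, so R_Y = 24019/455.9 = 52.69 kN.

R_Y = 52.69 kN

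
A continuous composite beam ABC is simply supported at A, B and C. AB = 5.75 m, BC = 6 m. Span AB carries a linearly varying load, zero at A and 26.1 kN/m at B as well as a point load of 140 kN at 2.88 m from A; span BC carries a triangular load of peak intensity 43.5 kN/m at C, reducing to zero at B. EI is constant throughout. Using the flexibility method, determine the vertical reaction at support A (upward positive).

R_A = 69.03 kN

Take M_B as the redundant. Released structure: two simple spans AB and BC with a hinge at B.
Discontinuity in slope at B on the released structure — sum the simple-span end rotations:
  span AB: triangular load, peak 26.1: w₀L³/(45EI) = 110.3/EI
  span AB: point load 140 at a = 2.88: Pab(L + a)/(6LEI) = 289.5/EI
  span BC: triangular load, peak 43.5: 7w₀L³/(360EI) = 182.7/EI
  relative rotation θ_0 = (399.7 + 182.7)/EI = 582.4/EI
A unit hogging moment at B produces rotation L₁/(3EI) + L₂/(3EI) = 3.917/EI.
Compatibility: M_B·(L₁+L₂)/(3EI) = θ_0, giving M_B = 148.7 kN·m (hogging).
Span AB, ΣM about A with M_B applied at B: R_B^{AB}·5.75 = 690.8 + 148.7, so R_B^{AB} = 146 kN and R_A = 215 − 146 = 69.03 kN.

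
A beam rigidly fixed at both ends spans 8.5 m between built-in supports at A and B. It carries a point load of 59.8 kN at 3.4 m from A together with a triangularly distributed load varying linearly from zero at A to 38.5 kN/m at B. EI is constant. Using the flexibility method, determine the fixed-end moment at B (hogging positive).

Release both end moments; the primary structure is a simply-supported span AB with redundants M_A and M_B.
Simple-span end rotations at A and B under the given loads:
  at A: point load 59.8 at a = 3.4: Pab(L + b)/(6LEI) = 276.5/EI
  at B: point load 59.8 at a = 3.4: Pab(L + a)/(6LEI) = 242/EI
  at A: triangular load, peak 38.5: 7w₀L³/(360EI) = 459.7/EI
  at B: triangular load, peak 38.5: w₀L³/(45EI) = 525.4/EI
  θ_A0 = 736.3/EI,  θ_B0 = 767.4/EI
Flexibility coefficients: a unit moment at one end gives L/(3EI) there and L/(6EI) at the far end, so f₁₁ = f₂₂ = 2.833/EI and f₁₂ = f₂₁ = 1.417/EI.
Compatibility — zero rotation at each built-in end:
  2.833 M_A + 1.417 M_B = 736.3
  1.417 M_A + 2.833 M_B = 767.4
Solving the pair gives M_A = 165.9 kN·m and M_B = 187.9 kN·m (hogging).

M_B = 187.9 kN·m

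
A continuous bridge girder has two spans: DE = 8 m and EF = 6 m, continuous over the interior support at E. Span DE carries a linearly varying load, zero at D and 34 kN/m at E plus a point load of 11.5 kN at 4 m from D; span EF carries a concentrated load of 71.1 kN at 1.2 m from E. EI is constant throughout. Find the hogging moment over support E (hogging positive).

Take M_E as the redundant. Released structure: two simple spans DE and EF with a hinge at E.
Discontinuity in slope at E on the released structure — sum the simple-span end rotations:
  span DE: triangular load, peak 34: w₀L³/(45EI) = 386.8/EI
  span DE: point load 11.5 at a = 4: Pab(L + a)/(6LEI) = 46/EI
  span EF: point load 71.1 at a = 1.2: Pab(L + b)/(6LEI) = 122.9/EI
  relative rotation θ_0 = (432.8 + 122.9)/EI = 555.7/EI
A unit hogging moment at E produces rotation L₁/(3EI) + L₂/(3EI) = 4.667/EI.
Compatibility: M_E·(L₁+L₂)/(3EI) = θ_0, giving M_E = 119.1 kN·m (hogging).

M_E = 119.1 kN·m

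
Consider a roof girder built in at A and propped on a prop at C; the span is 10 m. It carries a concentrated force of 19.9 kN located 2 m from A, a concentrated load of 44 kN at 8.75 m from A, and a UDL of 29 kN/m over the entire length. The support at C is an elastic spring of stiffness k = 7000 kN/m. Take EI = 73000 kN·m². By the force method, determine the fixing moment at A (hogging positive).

M_A = 462.4 kN·m

Choose R_C as the redundant. The primary structure is the cantilever fixed at A.
Deflection at C on the released cantilever, summing each load's contribution:
  point load 19.9 at a = 2: Pa²(3L − a)/(6EI) = 371.5/EI
  point load 44 at a = 8.75: Pa²(3L − a)/(6EI) = 11931/EI
  UDL 29: wL⁴/(8EI) = 36250/EI
  δ_0 = 48552/EI
Tip deflection under a unit load at C: L³/(3EI) = 333.3/EI.
With EI = 73000 kN·m²: δ_0 = 0.6651 m and δ_{CC} = 0.004566 m/kN.
Compatibility — the spring shortens by R_C/k under the reaction it provides: δ_0 − R_C·δ_{CC} = R_C/k. With 1/k = 0.000143 m/kN, R_C = δ_0 / (δ_{CC} + 1/k) = 0.6651 / (0.004566 + 0.000143) = 141.2 kN.
Moment equilibrium about A: M_A = Σ(load moments about A) − R_C·L = 1875 − 141.2×10 = 462.4 kN·m.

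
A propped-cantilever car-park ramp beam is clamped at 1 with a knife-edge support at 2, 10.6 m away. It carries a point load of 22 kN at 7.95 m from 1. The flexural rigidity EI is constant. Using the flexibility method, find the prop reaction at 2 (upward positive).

R_2 = 13.92 kN

Release the roller at 2. Primary structure: cantilever fixed at 1.
Deflection at 2 on the released cantilever, summing each load's contribution:
  point load 22 at a = 7.95: Pa²(3L − a)/(6EI) = 5527/EI
Flexibility coefficient — unit upward force at 2: δ_{22} = L³/(3EI) = 397/EI.
The prop prevents deflection at 2: R_2 = δ_0/δ_{22} = 5527/397 = 13.92 kN.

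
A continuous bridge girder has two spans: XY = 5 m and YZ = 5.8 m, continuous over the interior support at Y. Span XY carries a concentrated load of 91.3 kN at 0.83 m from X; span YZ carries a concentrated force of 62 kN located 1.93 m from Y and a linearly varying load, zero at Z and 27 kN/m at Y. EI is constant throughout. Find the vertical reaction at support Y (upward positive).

Release continuity at Y by inserting a hinge; the redundant is the internal moment M_Y. The primary structure is two simply-supported spans XY and YZ.
Rotations at Y on the released spans (each span's end-slope, ×1/EI):
  span XY: point load 91.3 at a = 0.83: Pab(L + a)/(6LEI) = 61.41/EI
  span YZ: point load 62 at a = 1.93: Pab(L + b)/(6LEI) = 128.7/EI
  span YZ: triangular load, peak 27: w₀L³/(45EI) = 117.1/EI
  relative rotation θ_0 = (61.41 + 245.7)/EI = 307.2/EI
A unit hogging moment at Y produces rotation L₁/(3EI) + L₂/(3EI) = 3.6/EI.
Slope continuity at Y: θ_0 = M_Y·3.6/EI, so M_Y = 307.2/3.6 = 85.32 kN·m (hogging).
Span XY, ΣM about X with M_Y applied at Y: R_Y^{XY}·5 = 75.78 + 85.32, so R_Y^{XY} = 32.22 kN and R_X = 91.3 − 32.22 = 59.08 kN.
Span YZ, ΣM about Z: R_Y^{YZ}·5.8 = 542.7 + 85.32, so R_Y^{YZ} = 108.3 kN and R_Z = 140.3 − 108.3 = 32.02 kN.
R_Y = 32.22 + 108.3 = 140.5 kN.

R_Y = 140.5 kN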